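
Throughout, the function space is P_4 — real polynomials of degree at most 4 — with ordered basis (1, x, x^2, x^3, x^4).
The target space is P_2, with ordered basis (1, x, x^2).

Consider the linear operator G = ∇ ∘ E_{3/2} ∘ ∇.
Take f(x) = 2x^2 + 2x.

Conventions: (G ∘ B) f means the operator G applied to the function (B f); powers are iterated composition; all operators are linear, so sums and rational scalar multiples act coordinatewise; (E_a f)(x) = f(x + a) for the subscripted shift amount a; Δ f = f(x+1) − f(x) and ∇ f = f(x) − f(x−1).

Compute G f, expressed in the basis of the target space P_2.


∇ f = 4x
E_{3/2} ∇ f = 4x + 6
∇ E_{3/2} ∇ f = 4

g(x) = 4


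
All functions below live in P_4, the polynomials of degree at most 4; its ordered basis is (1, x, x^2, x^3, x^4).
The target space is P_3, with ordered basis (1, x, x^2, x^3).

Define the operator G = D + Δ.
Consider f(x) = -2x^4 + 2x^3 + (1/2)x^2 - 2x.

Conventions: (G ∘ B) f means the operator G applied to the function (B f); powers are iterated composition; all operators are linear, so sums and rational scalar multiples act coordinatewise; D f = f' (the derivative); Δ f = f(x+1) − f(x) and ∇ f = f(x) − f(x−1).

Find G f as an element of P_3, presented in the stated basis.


D f = -8x^3 + 6x^2 + x - 2
Δ f = -8x^3 - 6x^2 - x - 3/2
(D + Δ) f = -16x^3 - 7/2

g(x) = -16x^3 - 7/2


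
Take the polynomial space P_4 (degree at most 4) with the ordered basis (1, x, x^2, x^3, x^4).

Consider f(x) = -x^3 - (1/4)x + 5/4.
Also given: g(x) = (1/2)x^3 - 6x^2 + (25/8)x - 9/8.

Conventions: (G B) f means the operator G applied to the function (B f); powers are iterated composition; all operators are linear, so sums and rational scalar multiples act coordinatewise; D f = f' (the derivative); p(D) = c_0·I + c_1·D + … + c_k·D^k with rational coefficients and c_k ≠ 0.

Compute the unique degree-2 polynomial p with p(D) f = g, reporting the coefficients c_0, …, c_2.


D^0 f = -x^3 - (1/4)x + 5/4
D^1 f = -3x^2 - 1/4
D^2 f = -6x
matching coefficients of g against c_0 f + c_1 Df + … from the top degree down determines the c_i
solution: c_0 = -1/2, c_1 = 2, c_2 = -1/2

p(D) = -(1/2)·I + 2·D − (1/2)·D^2, i.e. c_0 = -1/2, c_1 = 2, c_2 = -1/2


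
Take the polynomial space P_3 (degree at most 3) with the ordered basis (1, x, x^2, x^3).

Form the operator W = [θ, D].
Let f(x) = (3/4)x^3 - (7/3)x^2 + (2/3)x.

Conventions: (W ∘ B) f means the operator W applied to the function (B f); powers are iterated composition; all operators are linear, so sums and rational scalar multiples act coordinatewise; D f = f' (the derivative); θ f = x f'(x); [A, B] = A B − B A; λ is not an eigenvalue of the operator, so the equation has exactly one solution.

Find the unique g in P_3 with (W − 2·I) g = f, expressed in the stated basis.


g(x) = -(3/8)x^3 + (83/48)x^2 - (33/16)x + 33/32

write g with unknown coordinates in the stated basis and equate coefficients in (W − 2·I) g = f
solving from the highest basis element down gives g = -(3/8)x^3 + (83/48)x^2 - (33/16)x + 33/32
check: W g = (9/8)x^2 - (83/24)x + 33/16
so W g − 2·g = (3/4)x^3 - (7/3)x^2 + (2/3)x = f ✓


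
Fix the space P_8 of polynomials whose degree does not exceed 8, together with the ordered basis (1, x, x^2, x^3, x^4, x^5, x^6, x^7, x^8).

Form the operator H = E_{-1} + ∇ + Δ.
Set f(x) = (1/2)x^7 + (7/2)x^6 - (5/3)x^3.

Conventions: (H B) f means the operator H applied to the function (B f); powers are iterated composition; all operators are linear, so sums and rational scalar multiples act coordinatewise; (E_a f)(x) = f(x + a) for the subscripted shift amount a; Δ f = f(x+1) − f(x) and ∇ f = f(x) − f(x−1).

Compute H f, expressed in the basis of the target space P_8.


E_{-1} f = (1/2)x^7 - (21/2)x^5 + 35x^4 - (325/6)x^3 + 47x^2 - (45/2)x + 14/3
∇ f = (7/2)x^6 + (21/2)x^5 - 35x^4 + (105/2)x^3 - 47x^2 + (45/2)x - 14/3
Δ f = (7/2)x^6 + (63/2)x^5 + 70x^4 + (175/2)x^3 + 58x^2 + (39/2)x + 7/3
(E_{-1} + ∇ + Δ) f = (1/2)x^7 + 7x^6 + (63/2)x^5 + 70x^4 + (515/6)x^3 + 58x^2 + (39/2)x + 7/3

g(x) = (1/2)x^7 + 7x^6 + (63/2)x^5 + 70x^4 + (515/6)x^3 + 58x^2 + (39/2)x + 7/3


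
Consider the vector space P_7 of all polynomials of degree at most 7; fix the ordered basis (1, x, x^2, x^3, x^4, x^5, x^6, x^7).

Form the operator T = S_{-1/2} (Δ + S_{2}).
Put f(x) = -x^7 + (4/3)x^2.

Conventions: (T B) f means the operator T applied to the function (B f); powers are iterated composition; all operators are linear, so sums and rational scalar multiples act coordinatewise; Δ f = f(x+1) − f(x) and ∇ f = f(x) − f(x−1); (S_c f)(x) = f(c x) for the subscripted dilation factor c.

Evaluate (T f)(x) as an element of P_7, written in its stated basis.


Δ f = -7x^6 - 21x^5 - 35x^4 - 35x^3 - 21x^2 - (13/3)x + 1/3
S_{2} f = -128x^7 + (16/3)x^2
(Δ + S_{2}) f = -128x^7 - 7x^6 - 21x^5 - 35x^4 - 35x^3 - (47/3)x^2 - (13/3)x + 1/3
S_{-1/2} (Δ + S_{2}) f = x^7 - (7/64)x^6 + (21/32)x^5 - (35/16)x^4 + (35/8)x^3 - (47/12)x^2 + (13/6)x + 1/3

the result is g(x) = x^7 - (7/64)x^6 + (21/32)x^5 - (35/16)x^4 + (35/8)x^3 - (47/12)x^2 + (13/6)x + 1/3


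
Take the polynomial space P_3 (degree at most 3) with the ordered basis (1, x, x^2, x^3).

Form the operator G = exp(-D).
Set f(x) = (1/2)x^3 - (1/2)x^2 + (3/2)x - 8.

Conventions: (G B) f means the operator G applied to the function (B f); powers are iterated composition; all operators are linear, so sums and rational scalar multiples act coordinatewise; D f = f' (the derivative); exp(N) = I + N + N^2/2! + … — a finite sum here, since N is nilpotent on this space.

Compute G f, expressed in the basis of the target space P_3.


order-1 term: -(3/2)x^2 + x - 3/2
order-2 term: (3/2)x - 1/2
order-3 term: -1/2
the series for exp(-D) f terminates at order 3
exp(-D) f = (1/2)x^3 - 2x^2 + 4x - 21/2

the result is g(x) = (1/2)x^3 - 2x^2 + 4x - 21/2


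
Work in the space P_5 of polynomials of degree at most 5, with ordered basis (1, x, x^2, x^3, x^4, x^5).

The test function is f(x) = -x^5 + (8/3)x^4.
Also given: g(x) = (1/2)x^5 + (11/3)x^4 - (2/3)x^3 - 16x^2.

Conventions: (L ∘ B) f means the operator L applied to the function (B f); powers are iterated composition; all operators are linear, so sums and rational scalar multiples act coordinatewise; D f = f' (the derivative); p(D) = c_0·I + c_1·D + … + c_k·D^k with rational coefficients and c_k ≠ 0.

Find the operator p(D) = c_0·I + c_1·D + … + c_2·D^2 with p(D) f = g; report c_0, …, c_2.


D^0 f = -x^5 + (8/3)x^4
D^1 f = -5x^4 + (32/3)x^3
D^2 f = -20x^3 + 32x^2
matching coefficients of g against c_0 f + c_1 Df + … from the top degree down determines the c_i
solution: c_0 = -1/2, c_1 = -1, c_2 = -1/2

c_0 = -1/2, c_1 = -1, c_2 = -1/2


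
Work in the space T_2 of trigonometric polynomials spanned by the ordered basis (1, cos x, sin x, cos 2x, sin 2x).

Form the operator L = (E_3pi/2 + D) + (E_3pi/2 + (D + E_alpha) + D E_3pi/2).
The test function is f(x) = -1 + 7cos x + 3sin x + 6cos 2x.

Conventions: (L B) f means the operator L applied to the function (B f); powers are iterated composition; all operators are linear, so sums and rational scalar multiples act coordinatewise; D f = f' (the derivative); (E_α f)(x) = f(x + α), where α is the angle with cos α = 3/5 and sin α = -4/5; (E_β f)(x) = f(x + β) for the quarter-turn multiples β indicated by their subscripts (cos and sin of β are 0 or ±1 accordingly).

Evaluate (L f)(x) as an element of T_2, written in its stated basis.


E_3pi/2 f = -1 - 3cos x + 7sin x - 6cos 2x
D f = 3cos x - 7sin x - 12sin 2x
(E_3pi/2 + D) f = -1 - 6cos 2x - 12sin 2x
E_3pi/2 f = -1 - 3cos x + 7sin x - 6cos 2x
D f = 3cos x - 7sin x - 12sin 2x
E_alpha f = -1 + (9/5)cos x + (37/5)sin x - (42/25)cos 2x + (144/25)sin 2x
(D + E_alpha) f = -1 + (24/5)cos x + (2/5)sin x - (42/25)cos 2x - (156/25)sin 2x
E_3pi/2 f = -1 - 3cos x + 7sin x - 6cos 2x
D E_3pi/2 f = 7cos x + 3sin x + 12sin 2x
(E_3pi/2 + (D + E_alpha) + D E_3pi/2) f = -2 + (44/5)cos x + (52/5)sin x - (192/25)cos 2x + (144/25)sin 2x
((E_3pi/2 + D) + (E_3pi/2 + (D + E_alpha) + D E_3pi/2)) f = -3 + (44/5)cos x + (52/5)sin x - (342/25)cos 2x - (156/25)sin 2x

g(x) = -3 + (44/5)cos x + (52/5)sin x - (342/25)cos 2x - (156/25)sin 2x


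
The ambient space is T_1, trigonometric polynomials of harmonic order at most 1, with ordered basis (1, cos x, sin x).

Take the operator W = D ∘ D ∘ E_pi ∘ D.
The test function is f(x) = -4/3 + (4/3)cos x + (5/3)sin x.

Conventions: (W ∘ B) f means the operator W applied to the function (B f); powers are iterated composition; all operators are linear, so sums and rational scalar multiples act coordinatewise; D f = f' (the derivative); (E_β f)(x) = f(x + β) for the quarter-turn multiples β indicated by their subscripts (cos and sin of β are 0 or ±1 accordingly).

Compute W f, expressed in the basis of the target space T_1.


D f = (5/3)cos x - (4/3)sin x
E_pi D f = -(5/3)cos x + (4/3)sin x
D E_pi D f = (4/3)cos x + (5/3)sin x
D (D ∘ E_pi) D f = (5/3)cos x - (4/3)sin x

the result is g(x) = (5/3)cos x - (4/3)sin x


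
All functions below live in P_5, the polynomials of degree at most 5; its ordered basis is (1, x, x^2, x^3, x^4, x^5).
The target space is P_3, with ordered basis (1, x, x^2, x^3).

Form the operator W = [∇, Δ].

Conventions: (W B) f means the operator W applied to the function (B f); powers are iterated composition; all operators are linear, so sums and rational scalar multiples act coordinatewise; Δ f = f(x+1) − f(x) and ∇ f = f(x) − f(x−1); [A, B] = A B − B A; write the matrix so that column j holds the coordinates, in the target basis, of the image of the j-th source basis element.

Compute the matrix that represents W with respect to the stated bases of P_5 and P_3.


the matrix is [[0, 0, 0, 0, 0, 0]; [0, 0, 0, 0, 0, 0]; [0, 0, 0, 0, 0, 0]; [0, 0, 0, 0, 0, 0]] (rows listed top to bottom)

image of 1: 0
image of x: 0
image of x^2: 0
image of x^3: 0
image of x^4: 0
image of x^5: 0
each image's coordinates form column j of the matrix


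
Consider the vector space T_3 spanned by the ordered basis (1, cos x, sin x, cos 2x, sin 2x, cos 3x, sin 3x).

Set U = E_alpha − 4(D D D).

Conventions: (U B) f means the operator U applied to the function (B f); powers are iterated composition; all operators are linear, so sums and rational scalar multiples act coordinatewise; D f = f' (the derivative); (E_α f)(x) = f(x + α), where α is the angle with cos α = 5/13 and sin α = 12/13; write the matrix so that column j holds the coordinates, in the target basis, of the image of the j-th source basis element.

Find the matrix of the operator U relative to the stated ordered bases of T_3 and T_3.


image of 1: 1
image of cos x: (5/13)cos x - (64/13)sin x
image of sin x: (64/13)cos x + (5/13)sin x
image of cos 2x: -(119/169)cos 2x - (5528/169)sin 2x
image of sin 2x: (5528/169)cos 2x - (119/169)sin 2x
image of cos 3x: -(2035/2197)cos 3x - (236448/2197)sin 3x
image of sin 3x: (236448/2197)cos 3x - (2035/2197)sin 3x
each image's coordinates form column j of the matrix

the matrix is [[1, 0, 0, 0, 0, 0, 0]; [0, 5/13, 64/13, 0, 0, 0, 0]; [0, -64/13, 5/13, 0, 0, 0, 0]; [0, 0, 0, -119/169, 5528/169, 0, 0]; [0, 0, 0, -5528/169, -119/169, 0, 0]; [0, 0, 0, 0, 0, -2035/2197, 236448/2197]; [0, 0, 0, 0, 0, -236448/2197, -2035/2197]] (rows listed top to bottom)


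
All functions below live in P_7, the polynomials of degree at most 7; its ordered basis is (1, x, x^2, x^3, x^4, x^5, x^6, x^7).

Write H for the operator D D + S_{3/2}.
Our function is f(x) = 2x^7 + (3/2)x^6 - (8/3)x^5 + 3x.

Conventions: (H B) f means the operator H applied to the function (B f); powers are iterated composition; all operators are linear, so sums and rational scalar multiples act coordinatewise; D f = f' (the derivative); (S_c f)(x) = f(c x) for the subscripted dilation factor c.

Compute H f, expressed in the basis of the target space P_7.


D f = 14x^6 + 9x^5 - (40/3)x^4 + 3
D D f = 84x^5 + 45x^4 - (160/3)x^3
S_{3/2} f = (2187/64)x^7 + (2187/128)x^6 - (81/4)x^5 + (9/2)x
(D D + S_{3/2}) f = (2187/64)x^7 + (2187/128)x^6 + (255/4)x^5 + 45x^4 - (160/3)x^3 + (9/2)x

the result is g(x) = (2187/64)x^7 + (2187/128)x^6 + (255/4)x^5 + 45x^4 - (160/3)x^3 + (9/2)x


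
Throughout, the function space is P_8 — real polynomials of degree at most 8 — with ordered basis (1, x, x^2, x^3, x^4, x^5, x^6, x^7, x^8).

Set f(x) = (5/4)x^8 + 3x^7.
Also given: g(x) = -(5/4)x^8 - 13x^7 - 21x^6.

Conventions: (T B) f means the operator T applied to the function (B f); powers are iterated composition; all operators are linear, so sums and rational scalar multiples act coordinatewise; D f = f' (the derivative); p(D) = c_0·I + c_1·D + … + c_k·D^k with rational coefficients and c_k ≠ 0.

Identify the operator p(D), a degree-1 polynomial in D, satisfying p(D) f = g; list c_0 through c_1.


D^0 f = (5/4)x^8 + 3x^7
D^1 f = 10x^7 + 21x^6
matching coefficients of g against c_0 f + c_1 Df + … from the top degree down determines the c_i
solution: c_0 = -1, c_1 = -1

c_0 = -1, c_1 = -1


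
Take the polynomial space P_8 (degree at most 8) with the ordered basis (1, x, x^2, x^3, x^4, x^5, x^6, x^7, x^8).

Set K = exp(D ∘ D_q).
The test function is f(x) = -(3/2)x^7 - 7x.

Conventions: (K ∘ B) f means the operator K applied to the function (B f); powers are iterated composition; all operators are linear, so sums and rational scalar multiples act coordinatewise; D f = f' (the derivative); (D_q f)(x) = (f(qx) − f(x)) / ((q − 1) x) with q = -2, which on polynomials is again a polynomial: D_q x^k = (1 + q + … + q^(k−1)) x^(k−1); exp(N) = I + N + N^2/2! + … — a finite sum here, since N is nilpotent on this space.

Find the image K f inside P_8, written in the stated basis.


order-1 term: -387x^5
order-2 term: -8514x^3
order-3 term: -17028x
the series for exp(D ∘ D_q) f terminates at order 3
exp(D ∘ D_q) f = -(3/2)x^7 - 387x^5 - 8514x^3 - 17035x

the image equals g(x) = -(3/2)x^7 - 387x^5 - 8514x^3 - 17035x


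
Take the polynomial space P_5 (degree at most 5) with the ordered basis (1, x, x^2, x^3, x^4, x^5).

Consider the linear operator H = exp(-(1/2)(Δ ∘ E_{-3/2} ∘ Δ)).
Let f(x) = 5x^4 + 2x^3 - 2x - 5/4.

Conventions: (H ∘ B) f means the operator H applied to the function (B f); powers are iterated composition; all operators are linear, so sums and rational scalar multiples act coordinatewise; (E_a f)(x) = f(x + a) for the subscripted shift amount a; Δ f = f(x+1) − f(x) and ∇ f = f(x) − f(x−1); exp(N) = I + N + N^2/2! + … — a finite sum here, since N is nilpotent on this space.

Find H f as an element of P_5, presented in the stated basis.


g(x) = 5x^4 + 2x^3 - 30x^2 + 22x + 17/4

order-1 term: -30x^2 + 24x - 19/2
order-2 term: 15
the series for exp(-(1/2)(Δ ∘ E_{-3/2} ∘ Δ)) f terminates at order 2
exp(-(1/2)(Δ ∘ E_{-3/2} ∘ Δ)) f = 5x^4 + 2x^3 - 30x^2 + 22x + 17/4


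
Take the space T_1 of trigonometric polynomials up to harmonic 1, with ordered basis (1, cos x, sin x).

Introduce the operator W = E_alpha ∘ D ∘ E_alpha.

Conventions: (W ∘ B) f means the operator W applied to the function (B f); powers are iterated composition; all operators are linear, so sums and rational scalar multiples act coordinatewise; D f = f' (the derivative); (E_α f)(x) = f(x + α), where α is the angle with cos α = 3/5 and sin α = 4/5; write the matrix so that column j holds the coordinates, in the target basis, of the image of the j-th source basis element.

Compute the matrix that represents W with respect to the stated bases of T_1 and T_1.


image of 1: 0
image of cos x: -(24/25)cos x + (7/25)sin x
image of sin x: -(7/25)cos x - (24/25)sin x
each image's coordinates form column j of the matrix

the matrix is [[0, 0, 0]; [0, -24/25, -7/25]; [0, 7/25, -24/25]] (rows listed top to bottom)


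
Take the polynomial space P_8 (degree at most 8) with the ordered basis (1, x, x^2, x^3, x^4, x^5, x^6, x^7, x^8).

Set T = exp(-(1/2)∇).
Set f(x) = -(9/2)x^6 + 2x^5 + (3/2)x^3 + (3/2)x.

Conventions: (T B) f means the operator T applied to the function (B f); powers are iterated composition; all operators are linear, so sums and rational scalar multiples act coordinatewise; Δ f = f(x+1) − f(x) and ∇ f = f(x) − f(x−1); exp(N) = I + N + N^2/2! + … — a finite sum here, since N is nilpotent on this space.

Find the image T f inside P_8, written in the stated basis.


the image equals g(x) = -(9/2)x^6 + (31/2)x^5 - (445/8)x^4 + (561/4)x^3 - (7567/32)x^2 + (8075/32)x - 16267/128

order-1 term: (27/2)x^5 - (155/4)x^4 + 55x^3 - 46x^2 + (83/4)x - 19/4
order-2 term: -(135/8)x^4 + (145/2)x^3 - (1065/8)x^2 + (959/8)x - 87/2
order-3 term: (45/4)x^3 - (425/8)x^2 + (735/8)x - 913/16
order-4 term: -(135/32)x^2 + (35/2)x - 625/32
order-5 term: (27/32)x - 139/64
order-6 term: -9/128
the series for exp(-(1/2)∇) f terminates at order 6
exp(-(1/2)∇) f = -(9/2)x^6 + (31/2)x^5 - (445/8)x^4 + (561/4)x^3 - (7567/32)x^2 + (8075/32)x - 16267/128


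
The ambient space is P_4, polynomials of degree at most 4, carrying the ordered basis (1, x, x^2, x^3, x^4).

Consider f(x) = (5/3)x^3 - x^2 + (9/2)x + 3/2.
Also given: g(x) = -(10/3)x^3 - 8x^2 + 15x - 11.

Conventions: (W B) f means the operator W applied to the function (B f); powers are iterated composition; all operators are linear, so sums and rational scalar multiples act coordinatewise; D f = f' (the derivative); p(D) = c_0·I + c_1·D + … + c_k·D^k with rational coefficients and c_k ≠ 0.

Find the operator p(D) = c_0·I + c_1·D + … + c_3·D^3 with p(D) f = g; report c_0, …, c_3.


D^0 f = (5/3)x^3 - x^2 + (9/2)x + 3/2
D^1 f = 5x^2 - 2x + 9/2
D^2 f = 10x - 2
D^3 f = 10
matching coefficients of g against c_0 f + c_1 Df + … from the top degree down determines the c_i
solution: c_0 = -2, c_1 = -2, c_2 = 2, c_3 = 1/2

p(D) = -2·I − 2·D + 2·D^2 + (1/2)·D^3, i.e. c_0 = -2, c_1 = -2, c_2 = 2, c_3 = 1/2


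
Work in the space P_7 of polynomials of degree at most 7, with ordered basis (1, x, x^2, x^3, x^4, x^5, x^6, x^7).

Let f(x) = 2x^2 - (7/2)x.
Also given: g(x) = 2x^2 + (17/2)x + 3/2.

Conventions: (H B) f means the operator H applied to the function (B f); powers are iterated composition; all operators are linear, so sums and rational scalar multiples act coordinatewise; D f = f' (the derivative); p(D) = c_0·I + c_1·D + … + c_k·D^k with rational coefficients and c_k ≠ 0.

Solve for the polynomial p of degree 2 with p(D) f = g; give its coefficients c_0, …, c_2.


p(D) = I + 3·D + 3·D^2, i.e. c_0 = 1, c_1 = 3, c_2 = 3

D^0 f = 2x^2 - (7/2)x
D^1 f = 4x - 7/2
D^2 f = 4
matching coefficients of g against c_0 f + c_1 Df + … from the top degree down determines the c_i
solution: c_0 = 1, c_1 = 3, c_2 = 3


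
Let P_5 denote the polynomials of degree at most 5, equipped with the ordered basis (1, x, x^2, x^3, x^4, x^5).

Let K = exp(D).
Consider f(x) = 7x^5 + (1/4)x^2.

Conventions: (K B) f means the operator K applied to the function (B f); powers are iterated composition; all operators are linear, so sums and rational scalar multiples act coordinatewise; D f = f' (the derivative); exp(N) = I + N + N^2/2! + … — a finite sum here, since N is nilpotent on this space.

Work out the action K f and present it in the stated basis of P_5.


the result is g(x) = 7x^5 + 35x^4 + 70x^3 + (281/4)x^2 + (71/2)x + 29/4

order-1 term: 35x^4 + (1/2)x
order-2 term: 70x^3 + 1/4
order-3 term: 70x^2
order-4 term: 35x
order-5 term: 7
the series for exp(D) f terminates at order 5
exp(D) f = 7x^5 + 35x^4 + 70x^3 + (281/4)x^2 + (71/2)x + 29/4


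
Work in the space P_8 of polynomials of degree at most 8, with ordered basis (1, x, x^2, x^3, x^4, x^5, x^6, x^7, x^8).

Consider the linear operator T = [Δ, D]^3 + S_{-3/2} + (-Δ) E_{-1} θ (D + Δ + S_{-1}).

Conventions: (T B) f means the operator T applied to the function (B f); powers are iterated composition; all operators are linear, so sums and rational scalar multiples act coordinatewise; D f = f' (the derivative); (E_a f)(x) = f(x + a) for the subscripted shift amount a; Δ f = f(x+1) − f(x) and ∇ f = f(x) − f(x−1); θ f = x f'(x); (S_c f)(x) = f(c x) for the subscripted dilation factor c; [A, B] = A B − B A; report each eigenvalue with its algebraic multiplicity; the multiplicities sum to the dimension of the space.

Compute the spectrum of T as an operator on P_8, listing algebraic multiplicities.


λ = -2187/128 (multiplicity 1), λ = -243/32 (multiplicity 1), λ = -27/8 (multiplicity 1), λ = -3/2 (multiplicity 1), λ = 1 (multiplicity 1), λ = 9/4 (multiplicity 1), λ = 81/16 (multiplicity 1), λ = 729/64 (multiplicity 1), λ = 6561/256 (multiplicity 1)

image of 1: 1
image of x: -(3/2)x + 1
image of x^2: (9/4)x^2 - 4x - 2
image of x^3: -(27/8)x^3 + 9x^2 - 33x + 12
image of x^4: (81/16)x^4 - 16x^3 - 48x^2 + 32x - 12
image of x^5: -(243/32)x^5 + 25x^4 - 210x^3 + 200x^2 - 135x + 30
image of x^6: (729/64)x^6 - 36x^5 - 210x^4 + 240x^3 - 330x^2 + 144x - 30
image of x^7: -(2187/128)x^7 + 49x^6 - 651x^5 + 980x^4 - 1435x^3 + 882x^2 - 357x + 56
image of x^8: (6561/256)x^8 - 64x^7 - 560x^6 + 896x^5 - 2240x^4 + 1792x^3 - 1232x^2 + 384x - 56
the matrix is upper triangular; its diagonal is (1, -3/2, 9/4, -27/8, 81/16, -243/32, 729/64, -2187/128, 6561/256)
for a triangular matrix the eigenvalues are the diagonal entries, with algebraic multiplicity their repetition count


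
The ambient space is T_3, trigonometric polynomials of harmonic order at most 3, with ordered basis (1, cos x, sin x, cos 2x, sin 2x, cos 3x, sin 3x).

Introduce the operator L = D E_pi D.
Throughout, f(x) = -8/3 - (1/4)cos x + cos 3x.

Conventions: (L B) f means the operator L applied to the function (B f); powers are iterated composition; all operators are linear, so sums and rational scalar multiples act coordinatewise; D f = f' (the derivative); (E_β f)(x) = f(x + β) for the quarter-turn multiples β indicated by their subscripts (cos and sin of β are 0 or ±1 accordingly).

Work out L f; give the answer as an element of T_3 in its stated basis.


g(x) = -(1/4)cos x + 9cos 3x

D f = (1/4)sin x - 3sin 3x
E_pi D f = -(1/4)sin x + 3sin 3x
D (E_pi D) f = -(1/4)cos x + 9cos 3x


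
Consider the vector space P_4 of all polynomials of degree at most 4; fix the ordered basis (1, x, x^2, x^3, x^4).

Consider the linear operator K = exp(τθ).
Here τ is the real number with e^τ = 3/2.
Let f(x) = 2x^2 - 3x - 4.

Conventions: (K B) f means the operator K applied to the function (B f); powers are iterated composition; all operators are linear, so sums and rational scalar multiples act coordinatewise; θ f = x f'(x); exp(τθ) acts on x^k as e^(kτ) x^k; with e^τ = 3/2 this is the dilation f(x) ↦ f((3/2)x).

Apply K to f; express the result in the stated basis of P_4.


the result is g(x) = (9/2)x^2 - (9/2)x - 4

exp(τθ) x^k = e^(kτ) x^k; with e^τ = 3/2 this sends x^k to (3/2)^k x^k
x ↦ 3/2 x
x^2 ↦ 9/4 x^2
applying this coordinatewise to f: exp(τθ) f = (9/2)x^2 - (9/2)x - 4


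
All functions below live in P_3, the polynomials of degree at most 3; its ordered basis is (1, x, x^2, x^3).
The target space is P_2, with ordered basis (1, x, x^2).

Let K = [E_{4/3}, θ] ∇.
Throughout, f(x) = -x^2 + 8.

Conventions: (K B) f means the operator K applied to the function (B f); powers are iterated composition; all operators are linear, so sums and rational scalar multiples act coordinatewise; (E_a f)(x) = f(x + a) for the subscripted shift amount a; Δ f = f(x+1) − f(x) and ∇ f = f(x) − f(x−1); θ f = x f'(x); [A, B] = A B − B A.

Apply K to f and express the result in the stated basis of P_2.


g(x) = -8/3

∇ f = -2x + 1
θ ∇ f = -2x
E_{4/3} θ ∇ f = -2x - 8/3
E_{4/3} ∇ f = -2x - 5/3
θ E_{4/3} ∇ f = -2x
[E_{4/3}, θ] ∇ f = -8/3


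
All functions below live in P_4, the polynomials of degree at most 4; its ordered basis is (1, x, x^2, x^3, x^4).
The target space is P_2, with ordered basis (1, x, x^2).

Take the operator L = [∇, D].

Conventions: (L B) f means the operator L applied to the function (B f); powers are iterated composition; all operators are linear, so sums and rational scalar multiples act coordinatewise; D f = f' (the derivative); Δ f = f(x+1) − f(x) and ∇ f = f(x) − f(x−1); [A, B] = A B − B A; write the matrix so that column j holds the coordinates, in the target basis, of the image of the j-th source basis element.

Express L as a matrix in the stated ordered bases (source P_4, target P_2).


image of 1: 0
image of x: 0
image of x^2: 0
image of x^3: 0
image of x^4: 0
each image's coordinates form column j of the matrix

the matrix is [[0, 0, 0, 0, 0]; [0, 0, 0, 0, 0]; [0, 0, 0, 0, 0]] (rows listed top to bottom)


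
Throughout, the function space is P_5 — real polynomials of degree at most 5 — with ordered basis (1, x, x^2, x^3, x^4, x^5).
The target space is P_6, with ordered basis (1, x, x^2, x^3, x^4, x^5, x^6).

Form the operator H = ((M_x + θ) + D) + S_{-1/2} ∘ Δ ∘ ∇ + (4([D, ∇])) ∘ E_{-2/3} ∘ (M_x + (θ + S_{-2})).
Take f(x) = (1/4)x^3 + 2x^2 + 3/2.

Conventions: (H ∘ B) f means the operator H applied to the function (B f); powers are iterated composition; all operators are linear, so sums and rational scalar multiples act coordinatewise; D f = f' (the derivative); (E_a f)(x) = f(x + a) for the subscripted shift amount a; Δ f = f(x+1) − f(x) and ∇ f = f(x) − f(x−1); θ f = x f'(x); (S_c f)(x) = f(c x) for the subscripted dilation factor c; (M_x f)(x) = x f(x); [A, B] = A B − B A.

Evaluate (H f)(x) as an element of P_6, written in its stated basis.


M_x f = (1/4)x^4 + 2x^3 + (3/2)x
θ f = (3/4)x^3 + 4x^2
(M_x + θ) f = (1/4)x^4 + (11/4)x^3 + 4x^2 + (3/2)x
D f = (3/4)x^2 + 4x
((M_x + θ) + D) f = (1/4)x^4 + (11/4)x^3 + (19/4)x^2 + (11/2)x
∇ f = (3/4)x^2 + (13/4)x - 7/4
Δ ∇ f = (3/2)x + 4
S_{-1/2} Δ ∇ f = -(3/4)x + 4
M_x f = (1/4)x^4 + 2x^3 + (3/2)x
θ f = (3/4)x^3 + 4x^2
S_{-2} f = -2x^3 + 8x^2 + 3/2
(θ + S_{-2}) f = -(5/4)x^3 + 12x^2 + 3/2
(M_x + (θ + S_{-2})) f = (1/4)x^4 + (3/4)x^3 + 12x^2 + (3/2)x + 3/2
E_{-2/3} (M_x + (θ + S_{-2})) f = (1/4)x^4 + (1/12)x^3 + (67/6)x^2 - (745/54)x + 917/162
∇ E_{-2/3} (M_x + (θ + S_{-2})) f = x^3 - (5/4)x^2 + (277/12)x - 1357/54
D ∇ E_{-2/3} (M_x + (θ + S_{-2})) f = 3x^2 - (5/2)x + 277/12
D E_{-2/3} (M_x + (θ + S_{-2})) f = x^3 + (1/4)x^2 + (67/3)x - 745/54
∇ D E_{-2/3} (M_x + (θ + S_{-2})) f = 3x^2 - (5/2)x + 277/12
[D, ∇] E_{-2/3} (M_x + (θ + S_{-2})) f = 0
(4([D, ∇])) E_{-2/3} (M_x + (θ + S_{-2})) f = 0
(((M_x + θ) + D) + S_{-1/2} ∘ Δ ∘ ∇ + (4([D, ∇])) ∘ E_{-2/3} ∘ (M_x + (θ + S_{-2}))) f = (1/4)x^4 + (11/4)x^3 + (19/4)x^2 + (19/4)x + 4

g(x) = (1/4)x^4 + (11/4)x^3 + (19/4)x^2 + (19/4)x + 4


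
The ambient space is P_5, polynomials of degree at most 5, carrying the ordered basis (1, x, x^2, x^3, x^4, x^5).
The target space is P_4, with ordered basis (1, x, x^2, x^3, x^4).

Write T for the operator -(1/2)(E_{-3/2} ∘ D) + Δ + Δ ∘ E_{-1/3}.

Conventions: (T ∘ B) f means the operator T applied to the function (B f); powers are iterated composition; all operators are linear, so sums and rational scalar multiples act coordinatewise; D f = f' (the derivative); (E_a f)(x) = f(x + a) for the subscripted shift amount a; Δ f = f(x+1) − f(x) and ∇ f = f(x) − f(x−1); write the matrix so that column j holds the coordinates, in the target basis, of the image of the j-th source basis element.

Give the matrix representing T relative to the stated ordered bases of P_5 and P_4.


image of 1: 0
image of x: 3/2
image of x^2: 3x + 17/6
image of x^3: (9/2)x^2 + (17/2)x - 49/24
image of x^4: 6x^3 + 17x^2 - (49/6)x + 857/108
image of x^5: (15/2)x^4 + (85/3)x^3 - (245/12)x^2 + (4285/108)x - 29861/2592
each image's coordinates form column j of the matrix

the matrix is [[0, 3/2, 17/6, -49/24, 857/108, -29861/2592]; [0, 0, 3, 17/2, -49/6, 4285/108]; [0, 0, 0, 9/2, 17, -245/12]; [0, 0, 0, 0, 6, 85/3]; [0, 0, 0, 0, 0, 15/2]] (rows listed top to bottom)


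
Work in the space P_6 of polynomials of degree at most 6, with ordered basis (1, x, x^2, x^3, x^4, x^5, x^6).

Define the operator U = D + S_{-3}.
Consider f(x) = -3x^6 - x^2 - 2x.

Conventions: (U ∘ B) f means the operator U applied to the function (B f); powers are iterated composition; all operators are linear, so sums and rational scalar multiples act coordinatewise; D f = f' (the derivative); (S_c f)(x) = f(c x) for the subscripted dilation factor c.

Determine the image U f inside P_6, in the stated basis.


D f = -18x^5 - 2x - 2
S_{-3} f = -2187x^6 - 9x^2 + 6x
(D + S_{-3}) f = -2187x^6 - 18x^5 - 9x^2 + 4x - 2

the result is g(x) = -2187x^6 - 18x^5 - 9x^2 + 4x - 2


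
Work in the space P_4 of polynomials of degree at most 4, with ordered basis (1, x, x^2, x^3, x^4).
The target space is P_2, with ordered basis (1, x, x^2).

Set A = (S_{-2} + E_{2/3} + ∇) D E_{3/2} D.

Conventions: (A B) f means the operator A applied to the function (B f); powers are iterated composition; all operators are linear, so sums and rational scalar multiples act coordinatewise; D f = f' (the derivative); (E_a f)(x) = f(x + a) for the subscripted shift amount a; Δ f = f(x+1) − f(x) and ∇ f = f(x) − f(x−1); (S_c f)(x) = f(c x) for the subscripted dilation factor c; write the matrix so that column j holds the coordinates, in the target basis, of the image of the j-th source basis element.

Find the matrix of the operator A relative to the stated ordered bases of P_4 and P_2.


the matrix is [[0, 0, 4, 28, 322/3]; [0, 0, 0, -6, 4]; [0, 0, 0, 0, 60]] (rows listed top to bottom)

image of 1: 0
image of x: 0
image of x^2: 4
image of x^3: -6x + 28
image of x^4: 60x^2 + 4x + 322/3
each image's coordinates form column j of the matrix


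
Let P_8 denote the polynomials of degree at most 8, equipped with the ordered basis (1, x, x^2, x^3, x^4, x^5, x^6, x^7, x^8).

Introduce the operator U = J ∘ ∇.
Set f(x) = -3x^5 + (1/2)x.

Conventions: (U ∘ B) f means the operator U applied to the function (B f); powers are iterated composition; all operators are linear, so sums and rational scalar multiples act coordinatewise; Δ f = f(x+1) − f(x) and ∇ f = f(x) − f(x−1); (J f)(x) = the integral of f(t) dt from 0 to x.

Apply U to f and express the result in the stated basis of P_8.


the result is g(x) = -3x^5 + (15/2)x^4 - 10x^3 + (15/2)x^2 - (5/2)x

∇ f = -15x^4 + 30x^3 - 30x^2 + 15x - 5/2
J ∇ f = -3x^5 + (15/2)x^4 - 10x^3 + (15/2)x^2 - (5/2)x


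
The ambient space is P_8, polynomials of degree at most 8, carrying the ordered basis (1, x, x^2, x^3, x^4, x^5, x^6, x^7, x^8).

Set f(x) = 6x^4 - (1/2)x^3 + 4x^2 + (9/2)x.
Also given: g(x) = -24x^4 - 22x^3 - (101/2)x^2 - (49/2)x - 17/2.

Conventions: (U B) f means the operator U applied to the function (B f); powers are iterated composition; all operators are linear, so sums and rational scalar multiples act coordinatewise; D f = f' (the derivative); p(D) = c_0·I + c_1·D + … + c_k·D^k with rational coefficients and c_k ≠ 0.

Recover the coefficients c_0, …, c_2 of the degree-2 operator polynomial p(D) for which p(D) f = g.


p(D) = -4·I − D − (1/2)·D^2, i.e. c_0 = -4, c_1 = -1, c_2 = -1/2

D^0 f = 6x^4 - (1/2)x^3 + 4x^2 + (9/2)x
D^1 f = 24x^3 - (3/2)x^2 + 8x + 9/2
D^2 f = 72x^2 - 3x + 8
matching coefficients of g against c_0 f + c_1 Df + … from the top degree down determines the c_i
solution: c_0 = -4, c_1 = -1, c_2 = -1/2


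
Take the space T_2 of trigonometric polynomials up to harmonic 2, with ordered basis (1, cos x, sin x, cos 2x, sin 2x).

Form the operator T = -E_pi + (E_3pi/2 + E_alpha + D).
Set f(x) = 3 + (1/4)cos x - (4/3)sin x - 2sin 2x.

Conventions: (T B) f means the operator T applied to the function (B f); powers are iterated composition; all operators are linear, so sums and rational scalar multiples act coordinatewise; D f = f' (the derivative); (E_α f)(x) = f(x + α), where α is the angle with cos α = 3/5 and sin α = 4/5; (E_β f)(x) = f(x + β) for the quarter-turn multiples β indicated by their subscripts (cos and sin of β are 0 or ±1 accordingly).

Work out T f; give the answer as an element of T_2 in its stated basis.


E_pi f = 3 - (1/4)cos x + (4/3)sin x - 2sin 2x
(-E_pi) f = -3 + (1/4)cos x - (4/3)sin x + 2sin 2x
E_3pi/2 f = 3 + (4/3)cos x + (1/4)sin x + 2sin 2x
E_alpha f = 3 - (11/12)cos x - sin x - (48/25)cos 2x + (14/25)sin 2x
D f = -(4/3)cos x - (1/4)sin x - 4cos 2x
(E_3pi/2 + E_alpha + D) f = 6 - (11/12)cos x - sin x - (148/25)cos 2x + (64/25)sin 2x
(-E_pi + (E_3pi/2 + E_alpha + D)) f = 3 - (2/3)cos x - (7/3)sin x - (148/25)cos 2x + (114/25)sin 2x

g(x) = 3 - (2/3)cos x - (7/3)sin x - (148/25)cos 2x + (114/25)sin 2x


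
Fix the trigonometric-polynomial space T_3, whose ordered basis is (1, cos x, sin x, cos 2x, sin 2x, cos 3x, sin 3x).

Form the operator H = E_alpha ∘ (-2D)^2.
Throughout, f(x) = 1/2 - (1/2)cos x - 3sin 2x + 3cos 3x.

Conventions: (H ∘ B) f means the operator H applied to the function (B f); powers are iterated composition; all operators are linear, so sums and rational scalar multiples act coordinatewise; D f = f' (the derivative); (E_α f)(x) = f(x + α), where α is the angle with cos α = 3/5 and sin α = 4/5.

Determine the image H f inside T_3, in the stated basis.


g(x) = (6/5)cos x - (8/5)sin x + (1152/25)cos 2x - (336/25)sin 2x + (12636/125)cos 3x + (4752/125)sin 3x

D f = (1/2)sin x - 6cos 2x - 9sin 3x
(-2D) f = -sin x + 12cos 2x + 18sin 3x
D (-2D) f = -cos x - 24sin 2x + 54cos 3x
(-2D) (-2D) f = 2cos x + 48sin 2x - 108cos 3x
E_alpha (-2D)^2 f = (6/5)cos x - (8/5)sin x + (1152/25)cos 2x - (336/25)sin 2x + (12636/125)cos 3x + (4752/125)sin 3x


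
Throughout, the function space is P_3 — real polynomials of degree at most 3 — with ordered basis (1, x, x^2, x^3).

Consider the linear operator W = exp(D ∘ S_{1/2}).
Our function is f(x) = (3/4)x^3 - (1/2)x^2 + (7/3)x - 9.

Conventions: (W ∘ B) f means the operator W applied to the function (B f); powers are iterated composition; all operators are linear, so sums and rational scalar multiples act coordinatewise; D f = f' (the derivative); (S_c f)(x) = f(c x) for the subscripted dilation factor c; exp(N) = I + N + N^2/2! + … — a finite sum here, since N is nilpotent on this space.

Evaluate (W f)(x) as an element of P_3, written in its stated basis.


order-1 term: (9/32)x^2 - (1/4)x + 7/6
order-2 term: (9/128)x - 1/16
order-3 term: 3/256
the series for exp(D ∘ S_{1/2}) f terminates at order 3
exp(D ∘ S_{1/2}) f = (3/4)x^3 - (7/32)x^2 + (827/384)x - 6055/768

the result is g(x) = (3/4)x^3 - (7/32)x^2 + (827/384)x - 6055/768


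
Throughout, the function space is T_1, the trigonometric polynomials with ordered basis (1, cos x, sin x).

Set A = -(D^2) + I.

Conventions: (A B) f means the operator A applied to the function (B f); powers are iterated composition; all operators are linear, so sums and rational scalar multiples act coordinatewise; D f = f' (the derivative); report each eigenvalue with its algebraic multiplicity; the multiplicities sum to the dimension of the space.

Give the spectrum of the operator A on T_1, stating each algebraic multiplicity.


image of 1: 1
image of cos x: 2cos x
image of sin x: 2sin x
the matrix is diagonal; its diagonal is (1, 2, 2)
for a triangular matrix the eigenvalues are the diagonal entries, with algebraic multiplicity their repetition count

λ = 1 (multiplicity 1), λ = 2 (multiplicity 2)


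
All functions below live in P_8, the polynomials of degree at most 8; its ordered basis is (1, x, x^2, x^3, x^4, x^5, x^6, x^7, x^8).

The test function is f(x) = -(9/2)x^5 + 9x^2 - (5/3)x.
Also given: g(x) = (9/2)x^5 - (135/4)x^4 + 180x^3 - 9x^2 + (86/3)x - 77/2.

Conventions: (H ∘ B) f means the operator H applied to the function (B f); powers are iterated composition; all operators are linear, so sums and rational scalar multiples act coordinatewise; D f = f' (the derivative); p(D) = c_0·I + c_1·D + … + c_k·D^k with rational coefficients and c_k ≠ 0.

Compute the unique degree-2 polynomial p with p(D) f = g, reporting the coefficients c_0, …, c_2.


D^0 f = -(9/2)x^5 + 9x^2 - (5/3)x
D^1 f = -(45/2)x^4 + 18x - 5/3
D^2 f = -90x^3 + 18
matching coefficients of g against c_0 f + c_1 Df + … from the top degree down determines the c_i
solution: c_0 = -1, c_1 = 3/2, c_2 = -2

c_0 = -1, c_1 = 3/2, c_2 = -2


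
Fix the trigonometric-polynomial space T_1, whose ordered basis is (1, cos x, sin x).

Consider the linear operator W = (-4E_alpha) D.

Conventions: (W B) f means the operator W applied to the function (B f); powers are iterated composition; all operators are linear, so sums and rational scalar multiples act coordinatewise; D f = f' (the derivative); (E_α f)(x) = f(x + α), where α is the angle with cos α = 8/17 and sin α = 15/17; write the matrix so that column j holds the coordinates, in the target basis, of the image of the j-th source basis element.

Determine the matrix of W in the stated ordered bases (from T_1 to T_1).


image of 1: 0
image of cos x: (60/17)cos x + (32/17)sin x
image of sin x: -(32/17)cos x + (60/17)sin x
each image's coordinates form column j of the matrix

the matrix is [[0, 0, 0]; [0, 60/17, -32/17]; [0, 32/17, 60/17]] (rows listed top to bottom)


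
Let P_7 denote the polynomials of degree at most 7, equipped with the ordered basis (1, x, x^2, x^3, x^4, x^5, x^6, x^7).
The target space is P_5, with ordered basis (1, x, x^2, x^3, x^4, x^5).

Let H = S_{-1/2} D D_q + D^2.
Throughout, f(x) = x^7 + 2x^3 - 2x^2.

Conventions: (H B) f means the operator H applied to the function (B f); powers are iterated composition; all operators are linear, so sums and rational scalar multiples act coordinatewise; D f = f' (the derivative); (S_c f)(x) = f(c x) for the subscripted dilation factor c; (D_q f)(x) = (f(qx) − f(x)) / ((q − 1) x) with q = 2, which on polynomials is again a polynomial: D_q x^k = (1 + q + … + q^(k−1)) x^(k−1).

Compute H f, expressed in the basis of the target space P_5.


D_q f = 127x^6 + 14x^2 - 6x
D D_q f = 762x^5 + 28x - 6
S_{-1/2} D D_q f = -(381/16)x^5 - 14x - 6
D f = 7x^6 + 6x^2 - 4x
D D f = 42x^5 + 12x - 4
(S_{-1/2} D D_q + D^2) f = (291/16)x^5 - 2x - 10

the image equals g(x) = (291/16)x^5 - 2x - 10


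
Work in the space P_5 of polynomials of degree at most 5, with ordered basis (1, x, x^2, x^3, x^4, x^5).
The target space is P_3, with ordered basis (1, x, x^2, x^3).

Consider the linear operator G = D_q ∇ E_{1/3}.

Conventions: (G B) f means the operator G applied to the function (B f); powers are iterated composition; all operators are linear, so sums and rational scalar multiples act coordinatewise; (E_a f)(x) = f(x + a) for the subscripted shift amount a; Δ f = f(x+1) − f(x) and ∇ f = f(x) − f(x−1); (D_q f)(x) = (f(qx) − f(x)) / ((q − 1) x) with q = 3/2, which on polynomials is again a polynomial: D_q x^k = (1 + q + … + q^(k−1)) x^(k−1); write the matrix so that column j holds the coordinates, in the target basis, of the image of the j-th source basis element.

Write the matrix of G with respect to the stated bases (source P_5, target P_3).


image of 1: 0
image of x: 0
image of x^2: 2
image of x^3: (15/2)x - 1
image of x^4: 19x^2 - 5x + 4/3
image of x^5: (325/8)x^3 - (95/6)x^2 + (25/3)x - 25/27
each image's coordinates form column j of the matrix

the matrix is [[0, 0, 2, -1, 4/3, -25/27]; [0, 0, 0, 15/2, -5, 25/3]; [0, 0, 0, 0, 19, -95/6]; [0, 0, 0, 0, 0, 325/8]] (rows listed top to bottom)


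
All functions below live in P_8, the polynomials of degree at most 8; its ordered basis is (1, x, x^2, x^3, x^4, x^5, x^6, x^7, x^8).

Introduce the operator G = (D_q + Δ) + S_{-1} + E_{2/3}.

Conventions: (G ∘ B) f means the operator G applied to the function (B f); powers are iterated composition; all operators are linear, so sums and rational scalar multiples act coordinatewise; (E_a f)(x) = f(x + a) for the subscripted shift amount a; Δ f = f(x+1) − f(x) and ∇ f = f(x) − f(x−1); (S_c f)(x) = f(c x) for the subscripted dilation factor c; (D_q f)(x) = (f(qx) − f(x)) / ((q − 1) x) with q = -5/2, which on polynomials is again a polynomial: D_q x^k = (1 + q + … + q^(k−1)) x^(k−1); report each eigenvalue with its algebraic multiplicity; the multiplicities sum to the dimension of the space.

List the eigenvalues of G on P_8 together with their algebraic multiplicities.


λ = 0 (multiplicity 4), λ = 2 (multiplicity 5)

image of 1: 2
image of x: 8/3
image of x^2: 2x^2 + (11/6)x + 13/9
image of x^3: (39/4)x^2 + (13/3)x + 35/27
image of x^4: 2x^4 - (101/24)x^3 + (26/3)x^2 + (140/27)x + 97/81
image of x^5: (1753/48)x^4 + (130/9)x^3 + (350/27)x^2 + (485/81)x + 275/243
image of x^6: 2x^6 - (1903/32)x^5 + (65/3)x^4 + (700/27)x^3 + (485/27)x^2 + (550/81)x + 793/729
image of x^7: (35777/192)x^6 + (91/3)x^5 + (1225/27)x^4 + (3395/81)x^3 + (1925/81)x^2 + (5551/729)x + 2315/2187
image of x^8: 2x^8 - (162181/384)x^7 + (364/9)x^6 + (1960/27)x^5 + (6790/81)x^4 + (15400/243)x^3 + (22204/729)x^2 + (18520/2187)x + 6817/6561
the matrix is upper triangular; its diagonal is (2, 0, 2, 0, 2, 0, 2, 0, 2)
for a triangular matrix the eigenvalues are the diagonal entries, with algebraic multiplicity their repetition count
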